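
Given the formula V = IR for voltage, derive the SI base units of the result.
Units of each symbol in V = IR:
  I (current): A
  R (resistance, in ohms): kg·m²/(s³·A²)

Multiplying the contributions: [A] · [kg·m²/(s³·A²)]
Adding exponents of each base unit: kg: 1, m: 2, s: -3, A: -1
SI base units of voltage: kg·m²/(s³·A)

Answer: kg·m²/(s³·A)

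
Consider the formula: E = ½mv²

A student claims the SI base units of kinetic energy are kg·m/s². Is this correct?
Units of each symbol in E = ½mv²:
  m (mass): kg
  v (speed): m/s  → to the power 2, contributes m²/s²
  The factor ½ is dimensionless.

Multiplying the contributions: [kg] · [m²/s²]
Adding exponents of each base unit: kg: 1, m: 2, s: -2
SI base units of kinetic energy: kg·m²/s²

The claimed units kg·m/s² (exponents kg: 1, m: 1, s: -2) do not match the derived units kg·m²/s² (exponents kg: 1, m: 2, s: -2), so the claim is incorrect.

Answer: No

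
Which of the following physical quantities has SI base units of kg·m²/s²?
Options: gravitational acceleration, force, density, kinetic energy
Checking the SI base units of each option:
  gravitational acceleration (g = GM/r²): m/s²  ✗
  force (F = ma): kg·m/s²  ✗
  density (ρ = m/V): kg/m³  ✗
  kinetic energy (E = ½mv²): kg·m²/s²  ✓ matches

Only kinetic energy has units kg·m²/s².

Answer: kinetic energy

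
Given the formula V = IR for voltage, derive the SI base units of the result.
Units of each symbol in V = IR:
  I (current): A
  R (resistance, in ohms): kg·m²/(s³·A²)

Multiplying the contributions: [A] · [kg·m²/(s³·A²)]
Adding exponents of each base unit: kg: 1, m: 2, s: -3, A: -1
SI base units of voltage: kg·m²/(s³·A)

Answer: kg·m²/(s³·A)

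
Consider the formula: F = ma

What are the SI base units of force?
Units of each symbol in F = ma:
  m (mass): kg
  a (acceleration): m/s²

Multiplying the contributions: [kg] · [m/s²]
Adding exponents of each base unit: kg: 1, m: 1, s: -2
SI base units of force: kg·m/s²

Answer: kg·m/s²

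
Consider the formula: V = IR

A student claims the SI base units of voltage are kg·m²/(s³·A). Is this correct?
Units of each symbol in V = IR:
  I (current): A
  R (resistance, in ohms): kg·m²/(s³·A²)

Multiplying the contributions: [A] · [kg·m²/(s³·A²)]
Adding exponents of each base unit: kg: 1, m: 2, s: -3, A: -1
SI base units of voltage: kg·m²/(s³·A)

The claimed units kg·m²/(s³·A) match the derived units, so the claim is correct.

Answer: Yes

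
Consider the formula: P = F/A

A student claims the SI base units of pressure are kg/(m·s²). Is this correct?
Units of each symbol in P = F/A:
  F (force): kg·m/s²
  A (area): m²  → in the denominator, contributes 1/m²

Multiplying the contributions: [kg·m/s²] · [1/m²]
Adding exponents of each base unit: kg: 1, m: -1, s: -2
SI base units of pressure: kg/(m·s²)

The claimed units kg/(m·s²) match the derived units, so the claim is correct.

Answer: Yes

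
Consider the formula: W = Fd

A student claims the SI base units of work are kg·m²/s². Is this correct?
Units of each symbol in W = Fd:
  F (force): kg·m/s²
  d (displacement): m

Multiplying the contributions: [kg·m/s²] · [m]
Adding exponents of each base unit: kg: 1, m: 2, s: -2
SI base units of work: kg·m²/s²

The claimed units kg·m²/s² match the derived units, so the claim is correct.

Answer: Yes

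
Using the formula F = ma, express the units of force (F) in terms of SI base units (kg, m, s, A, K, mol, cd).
Units of each symbol in F = ma:
  m (mass): kg
  a (acceleration): m/s²

Multiplying the contributions: [kg] · [m/s²]
Adding exponents of each base unit: kg: 1, m: 1, s: -2
SI base units of force: kg·m/s²

Answer: kg·m/s²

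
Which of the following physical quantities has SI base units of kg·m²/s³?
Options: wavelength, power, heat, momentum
Checking the SI base units of each option:
  wavelength (λ = v/f): m  ✗
  power (P = W/t): kg·m²/s³  ✓ matches
  heat (Q = mcΔT): kg·m²/s²  ✗
  momentum (p = mv): kg·m/s  ✗

Only power has units kg·m²/s³.

Answer: power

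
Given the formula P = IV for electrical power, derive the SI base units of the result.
Units of each symbol in P = IV:
  I (current): A
  V (voltage, in volts): kg·m²/(s³·A)

Multiplying the contributions: [A] · [kg·m²/(s³·A)]
Adding exponents of each base unit: kg: 1, m: 2, s: -3
SI base units of electrical power: kg·m²/s³

Answer: kg·m²/s³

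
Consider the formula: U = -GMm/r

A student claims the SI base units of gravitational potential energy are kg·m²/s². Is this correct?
Units of each symbol in U = -GMm/r:
  G (gravitational constant): m³/(kg·s²)
  M (mass): kg
  m (mass): kg
  r (distance): m  → in the denominator, contributes 1/m
  The minus sign does not affect the units.

Multiplying the contributions: [m³/(kg·s²)] · [kg] · [kg] · [1/m]
Adding exponents of each base unit: kg: 1, m: 2, s: -2
SI base units of gravitational potential energy: kg·m²/s²

The claimed units kg·m²/s² match the derived units, so the claim is correct.

Answer: Yes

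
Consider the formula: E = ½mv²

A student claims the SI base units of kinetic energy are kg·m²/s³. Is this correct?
Units of each symbol in E = ½mv²:
  m (mass): kg
  v (speed): m/s  → to the power 2, contributes m²/s²
  The factor ½ is dimensionless.

Multiplying the contributions: [kg] · [m²/s²]
Adding exponents of each base unit: kg: 1, m: 2, s: -2
SI base units of kinetic energy: kg·m²/s²

The claimed units kg·m²/s³ (exponents kg: 1, m: 2, s: -3) do not match the derived units kg·m²/s² (exponents kg: 1, m: 2, s: -2), so the claim is incorrect.

Answer: No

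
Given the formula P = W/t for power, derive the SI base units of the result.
Units of each symbol in P = W/t:
  W (work): kg·m²/s²
  t (time): s  → in the denominator, contributes 1/s

Multiplying the contributions: [kg·m²/s²] · [1/s]
Adding exponents of each base unit: kg: 1, m: 2, s: -3
SI base units of power: kg·m²/s³

Answer: kg·m²/s³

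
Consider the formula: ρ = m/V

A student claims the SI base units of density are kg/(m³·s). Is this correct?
Units of each symbol in ρ = m/V:
  m (mass): kg
  V (volume): m³  → in the denominator, contributes 1/m³

Multiplying the contributions: [kg] · [1/m³]
Adding exponents of each base unit: kg: 1, m: -3
SI base units of density: kg/m³

The claimed units kg/(m³·s) (exponents kg: 1, m: -3, s: -1) do not match the derived units kg/m³ (exponents kg: 1, m: -3), so the claim is incorrect.

Answer: No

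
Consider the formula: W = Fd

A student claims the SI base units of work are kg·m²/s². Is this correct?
Units of each symbol in W = Fd:
  F (force): kg·m/s²
  d (displacement): m

Multiplying the contributions: [kg·m/s²] · [m]
Adding exponents of each base unit: kg: 1, m: 2, s: -2
SI base units of work: kg·m²/s²

The claimed units kg·m²/s² match the derived units, so the claim is correct.

Answer: Yes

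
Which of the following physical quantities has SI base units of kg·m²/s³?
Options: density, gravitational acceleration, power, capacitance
Checking the SI base units of each option:
  density (ρ = m/V): kg/m³  ✗
  gravitational acceleration (g = GM/r²): m/s²  ✗
  power (P = W/t): kg·m²/s³  ✓ matches
  capacitance (C = Q/V): s⁴·A²/(kg·m²)  ✗

Only power has units kg·m²/s³.

Answer: power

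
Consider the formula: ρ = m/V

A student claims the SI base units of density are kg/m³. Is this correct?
Units of each symbol in ρ = m/V:
  m (mass): kg
  V (volume): m³  → in the denominator, contributes 1/m³

Multiplying the contributions: [kg] · [1/m³]
Adding exponents of each base unit: kg: 1, m: -3
SI base units of density: kg/m³

The claimed units kg/m³ match the derived units, so the claim is correct.

Answer: Yes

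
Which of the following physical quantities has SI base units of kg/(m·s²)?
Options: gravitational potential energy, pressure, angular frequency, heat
Checking the SI base units of each option:
  gravitational potential energy (U = -GMm/r): kg·m²/s²  ✗
  pressure (P = F/A): kg/(m·s²)  ✓ matches
  angular frequency (ω = 2πf): 1/s  ✗
  heat (Q = mcΔT): kg·m²/s²  ✗

Only pressure has units kg/(m·s²).

Answer: pressure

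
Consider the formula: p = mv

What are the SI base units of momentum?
Units of each symbol in p = mv:
  m (mass): kg
  v (velocity): m/s

Multiplying the contributions: [kg] · [m/s]
Adding exponents of each base unit: kg: 1, m: 1, s: -1
SI base units of momentum: kg·m/s

Answer: kg·m/s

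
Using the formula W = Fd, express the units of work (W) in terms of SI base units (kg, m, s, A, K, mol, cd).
Units of each symbol in W = Fd:
  F (force): kg·m/s²
  d (displacement): m

Multiplying the contributions: [kg·m/s²] · [m]
Adding exponents of each base unit: kg: 1, m: 2, s: -2
SI base units of work: kg·m²/s²

Answer: kg·m²/s²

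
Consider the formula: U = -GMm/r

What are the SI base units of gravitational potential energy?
Units of each symbol in U = -GMm/r:
  G (gravitational constant): m³/(kg·s²)
  M (mass): kg
  m (mass): kg
  r (distance): m  → in the denominator, contributes 1/m
  The minus sign does not affect the units.

Multiplying the contributions: [m³/(kg·s²)] · [kg] · [kg] · [1/m]
Adding exponents of each base unit: kg: 1, m: 2, s: -2
SI base units of gravitational potential energy: kg·m²/s²

Answer: kg·m²/s²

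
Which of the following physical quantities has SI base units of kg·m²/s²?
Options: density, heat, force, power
Checking the SI base units of each option:
  density (ρ = m/V): kg/m³  ✗
  heat (Q = mcΔT): kg·m²/s²  ✓ matches
  force (F = ma): kg·m/s²  ✗
  power (P = W/t): kg·m²/s³  ✗

Only heat has units kg·m²/s².

Answer: heat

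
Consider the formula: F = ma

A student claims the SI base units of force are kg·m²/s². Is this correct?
Units of each symbol in F = ma:
  m (mass): kg
  a (acceleration): m/s²

Multiplying the contributions: [kg] · [m/s²]
Adding exponents of each base unit: kg: 1, m: 1, s: -2
SI base units of force: kg·m/s²

The claimed units kg·m²/s² (exponents kg: 1, m: 2, s: -2) do not match the derived units kg·m/s² (exponents kg: 1, m: 1, s: -2), so the claim is incorrect.

Answer: No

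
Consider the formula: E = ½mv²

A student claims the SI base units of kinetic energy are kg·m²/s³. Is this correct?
Units of each symbol in E = ½mv²:
  m (mass): kg
  v (speed): m/s  → to the power 2, contributes m²/s²
  The factor ½ is dimensionless.

Multiplying the contributions: [kg] · [m²/s²]
Adding exponents of each base unit: kg: 1, m: 2, s: -2
SI base units of kinetic energy: kg·m²/s²

The claimed units kg·m²/s³ (exponents kg: 1, m: 2, s: -3) do not match the derived units kg·m²/s² (exponents kg: 1, m: 2, s: -2), so the claim is incorrect.

Answer: No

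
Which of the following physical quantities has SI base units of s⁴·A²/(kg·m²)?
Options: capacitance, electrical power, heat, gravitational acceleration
Checking the SI base units of each option:
  capacitance (C = Q/V): s⁴·A²/(kg·m²)  ✓ matches
  electrical power (P = IV): kg·m²/s³  ✗
  heat (Q = mcΔT): kg·m²/s²  ✗
  gravitational acceleration (g = GM/r²): m/s²  ✗

Only capacitance has units s⁴·A²/(kg·m²).

Answer: capacitance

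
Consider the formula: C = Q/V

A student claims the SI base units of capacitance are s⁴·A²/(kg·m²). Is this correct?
Units of each symbol in C = Q/V:
  Q (charge, in coulombs): s·A
  V (voltage, in volts): kg·m²/(s³·A)  → in the denominator, contributes s³·A/(kg·m²)

Multiplying the contributions: [s·A] · [s³·A/(kg·m²)]
Adding exponents of each base unit: kg: -1, m: -2, s: 4, A: 2
SI base units of capacitance: s⁴·A²/(kg·m²)

The claimed units s⁴·A²/(kg·m²) match the derived units, so the claim is correct.

Answer: Yes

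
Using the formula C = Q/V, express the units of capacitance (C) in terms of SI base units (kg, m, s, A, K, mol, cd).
Units of each symbol in C = Q/V:
  Q (charge, in coulombs): s·A
  V (voltage, in volts): kg·m²/(s³·A)  → in the denominator, contributes s³·A/(kg·m²)

Multiplying the contributions: [s·A] · [s³·A/(kg·m²)]
Adding exponents of each base unit: kg: -1, m: -2, s: 4, A: 2
SI base units of capacitance: s⁴·A²/(kg·m²)

Answer: s⁴·A²/(kg·m²)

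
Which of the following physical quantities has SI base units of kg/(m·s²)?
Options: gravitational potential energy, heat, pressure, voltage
Checking the SI base units of each option:
  gravitational potential energy (U = -GMm/r): kg·m²/s²  ✗
  heat (Q = mcΔT): kg·m²/s²  ✗
  pressure (P = F/A): kg/(m·s²)  ✓ matches
  voltage (V = IR): kg·m²/(s³·A)  ✗

Only pressure has units kg/(m·s²).

Answer: pressure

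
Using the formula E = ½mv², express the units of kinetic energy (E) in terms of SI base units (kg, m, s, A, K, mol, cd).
Units of each symbol in E = ½mv²:
  m (mass): kg
  v (speed): m/s  → to the power 2, contributes m²/s²
  The factor ½ is dimensionless.

Multiplying the contributions: [kg] · [m²/s²]
Adding exponents of each base unit: kg: 1, m: 2, s: -2
SI base units of kinetic energy: kg·m²/s²

Answer: kg·m²/s²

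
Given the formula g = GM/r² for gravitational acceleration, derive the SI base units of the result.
Units of each symbol in g = GM/r²:
  G (gravitational constant): m³/(kg·s²)
  M (mass): kg
  r (distance): m  → to the power 2 in the denominator, contributes 1/m²

Multiplying the contributions: [m³/(kg·s²)] · [kg] · [1/m²]
Adding exponents of each base unit: m: 1, s: -2
SI base units of gravitational acceleration: m/s²

Answer: m/s²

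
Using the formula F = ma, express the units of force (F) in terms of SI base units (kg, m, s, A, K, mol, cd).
Units of each symbol in F = ma:
  m (mass): kg
  a (acceleration): m/s²

Multiplying the contributions: [kg] · [m/s²]
Adding exponents of each base unit: kg: 1, m: 1, s: -2
SI base units of force: kg·m/s²

Answer: kg·m/s²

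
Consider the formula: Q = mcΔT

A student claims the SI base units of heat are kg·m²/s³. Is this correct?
Units of each symbol in Q = mcΔT:
  m (mass): kg
  c (specific heat capacity, in J/(kg·K)): m²/(s²·K)
  ΔT (temperature change): K

Multiplying the contributions: [kg] · [m²/(s²·K)] · [K]
Adding exponents of each base unit: kg: 1, m: 2, s: -2
SI base units of heat: kg·m²/s²

The claimed units kg·m²/s³ (exponents kg: 1, m: 2, s: -3) do not match the derived units kg·m²/s² (exponents kg: 1, m: 2, s: -2), so the claim is incorrect.

Answer: No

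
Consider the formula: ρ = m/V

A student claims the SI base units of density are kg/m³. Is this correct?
Units of each symbol in ρ = m/V:
  m (mass): kg
  V (volume): m³  → in the denominator, contributes 1/m³

Multiplying the contributions: [kg] · [1/m³]
Adding exponents of each base unit: kg: 1, m: -3
SI base units of density: kg/m³

The claimed units kg/m³ match the derived units, so the claim is correct.

Answer: Yes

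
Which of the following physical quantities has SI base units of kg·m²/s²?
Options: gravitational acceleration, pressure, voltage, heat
Checking the SI base units of each option:
  gravitational acceleration (g = GM/r²): m/s²  ✗
  pressure (P = F/A): kg/(m·s²)  ✗
  voltage (V = IR): kg·m²/(s³·A)  ✗
  heat (Q = mcΔT): kg·m²/s²  ✓ matches

Only heat has units kg·m²/s².

Answer: heat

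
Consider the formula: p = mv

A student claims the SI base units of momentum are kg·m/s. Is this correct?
Units of each symbol in p = mv:
  m (mass): kg
  v (velocity): m/s

Multiplying the contributions: [kg] · [m/s]
Adding exponents of each base unit: kg: 1, m: 1, s: -1
SI base units of momentum: kg·m/s

The claimed units kg·m/s match the derived units, so the claim is correct.

Answer: Yes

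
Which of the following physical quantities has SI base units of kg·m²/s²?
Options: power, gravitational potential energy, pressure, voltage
Checking the SI base units of each option:
  power (P = W/t): kg·m²/s³  ✗
  gravitational potential energy (U = -GMm/r): kg·m²/s²  ✓ matches
  pressure (P = F/A): kg/(m·s²)  ✗
  voltage (V = IR): kg·m²/(s³·A)  ✗

Only gravitational potential energy has units kg·m²/s².

Answer: gravitational potential energy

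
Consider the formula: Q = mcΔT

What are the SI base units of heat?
Units of each symbol in Q = mcΔT:
  m (mass): kg
  c (specific heat capacity, in J/(kg·K)): m²/(s²·K)
  ΔT (temperature change): K

Multiplying the contributions: [kg] · [m²/(s²·K)] · [K]
Adding exponents of each base unit: kg: 1, m: 2, s: -2
SI base units of heat: kg·m²/s²

Answer: kg·m²/s²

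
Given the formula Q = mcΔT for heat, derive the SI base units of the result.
Units of each symbol in Q = mcΔT:
  m (mass): kg
  c (specific heat capacity, in J/(kg·K)): m²/(s²·K)
  ΔT (temperature change): K

Multiplying the contributions: [kg] · [m²/(s²·K)] · [K]
Adding exponents of each base unit: kg: 1, m: 2, s: -2
SI base units of heat: kg·m²/s²

Answer: kg·m²/s²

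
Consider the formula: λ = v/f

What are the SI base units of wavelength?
Units of each symbol in λ = v/f:
  v (wave speed): m/s
  f (frequency): 1/s  → in the denominator, contributes s

Multiplying the contributions: [m/s] · [s]
Adding exponents of each base unit: m: 1
SI base units of wavelength: m

Answer: m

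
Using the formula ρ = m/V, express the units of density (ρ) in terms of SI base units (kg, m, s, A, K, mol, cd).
Units of each symbol in ρ = m/V:
  m (mass): kg
  V (volume): m³  → in the denominator, contributes 1/m³

Multiplying the contributions: [kg] · [1/m³]
Adding exponents of each base unit: kg: 1, m: -3
SI base units of density: kg/m³

Answer: kg/m³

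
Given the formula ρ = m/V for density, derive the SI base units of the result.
Units of each symbol in ρ = m/V:
  m (mass): kg
  V (volume): m³  → in the denominator, contributes 1/m³

Multiplying the contributions: [kg] · [1/m³]
Adding exponents of each base unit: kg: 1, m: -3
SI base units of density: kg/m³

Answer: kg/m³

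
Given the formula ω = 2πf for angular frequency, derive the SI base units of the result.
Units of each symbol in ω = 2πf:
  f (frequency): 1/s
  The factor 2π is dimensionless.

Multiplying the contributions: [1/s]
Adding exponents of each base unit: s: -1
SI base units of angular frequency: 1/s

Answer: 1/s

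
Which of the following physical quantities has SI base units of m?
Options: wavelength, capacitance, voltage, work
Checking the SI base units of each option:
  wavelength (λ = v/f): m  ✓ matches
  capacitance (C = Q/V): s⁴·A²/(kg·m²)  ✗
  voltage (V = IR): kg·m²/(s³·A)  ✗
  work (W = Fd): kg·m²/s²  ✗

Only wavelength has units m.

Answer: wavelength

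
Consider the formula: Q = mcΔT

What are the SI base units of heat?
Units of each symbol in Q = mcΔT:
  m (mass): kg
  c (specific heat capacity, in J/(kg·K)): m²/(s²·K)
  ΔT (temperature change): K

Multiplying the contributions: [kg] · [m²/(s²·K)] · [K]
Adding exponents of each base unit: kg: 1, m: 2, s: -2
SI base units of heat: kg·m²/s²

Answer: kg·m²/s²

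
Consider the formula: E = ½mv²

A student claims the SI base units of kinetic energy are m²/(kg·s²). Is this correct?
Units of each symbol in E = ½mv²:
  m (mass): kg
  v (speed): m/s  → to the power 2, contributes m²/s²
  The factor ½ is dimensionless.

Multiplying the contributions: [kg] · [m²/s²]
Adding exponents of each base unit: kg: 1, m: 2, s: -2
SI base units of kinetic energy: kg·m²/s²

The claimed units m²/(kg·s²) (exponents kg: -1, m: 2, s: -2) do not match the derived units kg·m²/s² (exponents kg: 1, m: 2, s: -2), so the claim is incorrect.

Answer: No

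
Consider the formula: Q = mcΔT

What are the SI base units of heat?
Units of each symbol in Q = mcΔT:
  m (mass): kg
  c (specific heat capacity, in J/(kg·K)): m²/(s²·K)
  ΔT (temperature change): K

Multiplying the contributions: [kg] · [m²/(s²·K)] · [K]
Adding exponents of each base unit: kg: 1, m: 2, s: -2
SI base units of heat: kg·m²/s²

Answer: kg·m²/s²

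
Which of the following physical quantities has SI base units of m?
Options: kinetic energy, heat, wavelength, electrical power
Checking the SI base units of each option:
  kinetic energy (E = ½mv²): kg·m²/s²  ✗
  heat (Q = mcΔT): kg·m²/s²  ✗
  wavelength (λ = v/f): m  ✓ matches
  electrical power (P = IV): kg·m²/s³  ✗

Only wavelength has units m.

Answer: wavelength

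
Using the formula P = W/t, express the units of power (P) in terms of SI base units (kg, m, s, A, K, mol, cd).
Units of each symbol in P = W/t:
  W (work): kg·m²/s²
  t (time): s  → in the denominator, contributes 1/s

Multiplying the contributions: [kg·m²/s²] · [1/s]
Adding exponents of each base unit: kg: 1, m: 2, s: -3
SI base units of power: kg·m²/s³

Answer: kg·m²/s³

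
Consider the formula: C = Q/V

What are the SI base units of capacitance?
Units of each symbol in C = Q/V:
  Q (charge, in coulombs): s·A
  V (voltage, in volts): kg·m²/(s³·A)  → in the denominator, contributes s³·A/(kg·m²)

Multiplying the contributions: [s·A] · [s³·A/(kg·m²)]
Adding exponents of each base unit: kg: -1, m: -2, s: 4, A: 2
SI base units of capacitance: s⁴·A²/(kg·m²)

Answer: s⁴·A²/(kg·m²)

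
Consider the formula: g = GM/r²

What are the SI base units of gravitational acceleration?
Units of each symbol in g = GM/r²:
  G (gravitational constant): m³/(kg·s²)
  M (mass): kg
  r (distance): m  → to the power 2 in the denominator, contributes 1/m²

Multiplying the contributions: [m³/(kg·s²)] · [kg] · [1/m²]
Adding exponents of each base unit: m: 1, s: -2
SI base units of gravitational acceleration: m/s²

Answer: m/s²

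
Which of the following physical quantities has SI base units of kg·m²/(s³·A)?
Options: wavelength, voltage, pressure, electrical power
Checking the SI base units of each option:
  wavelength (λ = v/f): m  ✗
  voltage (V = IR): kg·m²/(s³·A)  ✓ matches
  pressure (P = F/A): kg/(m·s²)  ✗
  electrical power (P = IV): kg·m²/s³  ✗

Only voltage has units kg·m²/(s³·A).

Answer: voltage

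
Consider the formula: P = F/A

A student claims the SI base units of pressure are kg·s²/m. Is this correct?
Units of each symbol in P = F/A:
  F (force): kg·m/s²
  A (area): m²  → in the denominator, contributes 1/m²

Multiplying the contributions: [kg·m/s²] · [1/m²]
Adding exponents of each base unit: kg: 1, m: -1, s: -2
SI base units of pressure: kg/(m·s²)

The claimed units kg·s²/m (exponents kg: 1, m: -1, s: 2) do not match the derived units kg/(m·s²) (exponents kg: 1, m: -1, s: -2), so the claim is incorrect.

Answer: No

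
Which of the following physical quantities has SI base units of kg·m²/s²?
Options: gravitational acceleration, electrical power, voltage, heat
Checking the SI base units of each option:
  gravitational acceleration (g = GM/r²): m/s²  ✗
  electrical power (P = IV): kg·m²/s³  ✗
  voltage (V = IR): kg·m²/(s³·A)  ✗
  heat (Q = mcΔT): kg·m²/s²  ✓ matches

Only heat has units kg·m²/s².

Answer: heat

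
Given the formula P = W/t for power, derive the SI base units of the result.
Units of each symbol in P = W/t:
  W (work): kg·m²/s²
  t (time): s  → in the denominator, contributes 1/s

Multiplying the contributions: [kg·m²/s²] · [1/s]
Adding exponents of each base unit: kg: 1, m: 2, s: -3
SI base units of power: kg·m²/s³

Answer: kg·m²/s³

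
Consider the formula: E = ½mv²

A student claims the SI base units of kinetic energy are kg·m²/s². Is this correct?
Units of each symbol in E = ½mv²:
  m (mass): kg
  v (speed): m/s  → to the power 2, contributes m²/s²
  The factor ½ is dimensionless.

Multiplying the contributions: [kg] · [m²/s²]
Adding exponents of each base unit: kg: 1, m: 2, s: -2
SI base units of kinetic energy: kg·m²/s²

The claimed units kg·m²/s² match the derived units, so the claim is correct.

Answer: Yes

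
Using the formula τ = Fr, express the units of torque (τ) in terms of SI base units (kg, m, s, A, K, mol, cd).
Units of each symbol in τ = Fr:
  F (force): kg·m/s²
  r (lever arm): m

Multiplying the contributions: [kg·m/s²] · [m]
Adding exponents of each base unit: kg: 1, m: 2, s: -2
SI base units of torque: kg·m²/s²

Answer: kg·m²/s²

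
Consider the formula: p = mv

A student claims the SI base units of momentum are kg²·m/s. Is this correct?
Units of each symbol in p = mv:
  m (mass): kg
  v (velocity): m/s

Multiplying the contributions: [kg] · [m/s]
Adding exponents of each base unit: kg: 1, m: 1, s: -1
SI base units of momentum: kg·m/s

The claimed units kg²·m/s (exponents kg: 2, m: 1, s: -1) do not match the derived units kg·m/s (exponents kg: 1, m: 1, s: -1), so the claim is incorrect.

Answer: No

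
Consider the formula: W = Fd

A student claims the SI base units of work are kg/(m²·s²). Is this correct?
Units of each symbol in W = Fd:
  F (force): kg·m/s²
  d (displacement): m

Multiplying the contributions: [kg·m/s²] · [m]
Adding exponents of each base unit: kg: 1, m: 2, s: -2
SI base units of work: kg·m²/s²

The claimed units kg/(m²·s²) (exponents kg: 1, m: -2, s: -2) do not match the derived units kg·m²/s² (exponents kg: 1, m: 2, s: -2), so the claim is incorrect.

Answer: No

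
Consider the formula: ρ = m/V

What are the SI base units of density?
Units of each symbol in ρ = m/V:
  m (mass): kg
  V (volume): m³  → in the denominator, contributes 1/m³

Multiplying the contributions: [kg] · [1/m³]
Adding exponents of each base unit: kg: 1, m: -3
SI base units of density: kg/m³

Answer: kg/m³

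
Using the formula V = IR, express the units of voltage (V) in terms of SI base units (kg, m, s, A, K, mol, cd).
Units of each symbol in V = IR:
  I (current): A
  R (resistance, in ohms): kg·m²/(s³·A²)

Multiplying the contributions: [A] · [kg·m²/(s³·A²)]
Adding exponents of each base unit: kg: 1, m: 2, s: -3, A: -1
SI base units of voltage: kg·m²/(s³·A)

Answer: kg·m²/(s³·A)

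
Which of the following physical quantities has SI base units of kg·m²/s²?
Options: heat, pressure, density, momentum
Checking the SI base units of each option:
  heat (Q = mcΔT): kg·m²/s²  ✓ matches
  pressure (P = F/A): kg/(m·s²)  ✗
  density (ρ = m/V): kg/m³  ✗
  momentum (p = mv): kg·m/s  ✗

Only heat has units kg·m²/s².

Answer: heat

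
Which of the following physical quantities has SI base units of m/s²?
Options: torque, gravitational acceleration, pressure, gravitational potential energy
Checking the SI base units of each option:
  torque (τ = Fr): kg·m²/s²  ✗
  gravitational acceleration (g = GM/r²): m/s²  ✓ matches
  pressure (P = F/A): kg/(m·s²)  ✗
  gravitational potential energy (U = -GMm/r): kg·m²/s²  ✗

Only gravitational acceleration has units m/s².

Answer: gravitational acceleration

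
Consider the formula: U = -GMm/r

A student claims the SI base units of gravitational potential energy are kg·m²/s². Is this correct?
Units of each symbol in U = -GMm/r:
  G (gravitational constant): m³/(kg·s²)
  M (mass): kg
  m (mass): kg
  r (distance): m  → in the denominator, contributes 1/m
  The minus sign does not affect the units.

Multiplying the contributions: [m³/(kg·s²)] · [kg] · [kg] · [1/m]
Adding exponents of each base unit: kg: 1, m: 2, s: -2
SI base units of gravitational potential energy: kg·m²/s²

The claimed units kg·m²/s² match the derived units, so the claim is correct.

Answer: Yes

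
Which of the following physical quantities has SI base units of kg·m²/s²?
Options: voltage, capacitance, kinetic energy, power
Checking the SI base units of each option:
  voltage (V = IR): kg·m²/(s³·A)  ✗
  capacitance (C = Q/V): s⁴·A²/(kg·m²)  ✗
  kinetic energy (E = ½mv²): kg·m²/s²  ✓ matches
  power (P = W/t): kg·m²/s³  ✗

Only kinetic energy has units kg·m²/s².

Answer: kinetic energy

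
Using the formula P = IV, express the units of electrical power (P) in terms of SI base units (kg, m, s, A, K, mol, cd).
Units of each symbol in P = IV:
  I (current): A
  V (voltage, in volts): kg·m²/(s³·A)

Multiplying the contributions: [A] · [kg·m²/(s³·A)]
Adding exponents of each base unit: kg: 1, m: 2, s: -3
SI base units of electrical power: kg·m²/s³

Answer: kg·m²/s³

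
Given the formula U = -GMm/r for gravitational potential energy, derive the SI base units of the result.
Units of each symbol in U = -GMm/r:
  G (gravitational constant): m³/(kg·s²)
  M (mass): kg
  m (mass): kg
  r (distance): m  → in the denominator, contributes 1/m
  The minus sign does not affect the units.

Multiplying the contributions: [m³/(kg·s²)] · [kg] · [kg] · [1/m]
Adding exponents of each base unit: kg: 1, m: 2, s: -2
SI base units of gravitational potential energy: kg·m²/s²

Answer: kg·m²/s²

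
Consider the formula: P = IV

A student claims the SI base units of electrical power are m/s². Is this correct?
Units of each symbol in P = IV:
  I (current): A
  V (voltage, in volts): kg·m²/(s³·A)

Multiplying the contributions: [A] · [kg·m²/(s³·A)]
Adding exponents of each base unit: kg: 1, m: 2, s: -3
SI base units of electrical power: kg·m²/s³

The claimed units m/s² (exponents m: 1, s: -2) do not match the derived units kg·m²/s³ (exponents kg: 1, m: 2, s: -3), so the claim is incorrect.

Answer: No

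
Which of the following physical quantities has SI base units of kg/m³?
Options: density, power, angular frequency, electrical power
Checking the SI base units of each option:
  density (ρ = m/V): kg/m³  ✓ matches
  power (P = W/t): kg·m²/s³  ✗
  angular frequency (ω = 2πf): 1/s  ✗
  electrical power (P = IV): kg·m²/s³  ✗

Only density has units kg/m³.

Answer: density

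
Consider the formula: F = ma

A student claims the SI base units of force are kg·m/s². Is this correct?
Units of each symbol in F = ma:
  m (mass): kg
  a (acceleration): m/s²

Multiplying the contributions: [kg] · [m/s²]
Adding exponents of each base unit: kg: 1, m: 1, s: -2
SI base units of force: kg·m/s²

The claimed units kg·m/s² match the derived units, so the claim is correct.

Answer: Yes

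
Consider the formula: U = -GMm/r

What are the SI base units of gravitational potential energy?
Units of each symbol in U = -GMm/r:
  G (gravitational constant): m³/(kg·s²)
  M (mass): kg
  m (mass): kg
  r (distance): m  → in the denominator, contributes 1/m
  The minus sign does not affect the units.

Multiplying the contributions: [m³/(kg·s²)] · [kg] · [kg] · [1/m]
Adding exponents of each base unit: kg: 1, m: 2, s: -2
SI base units of gravitational potential energy: kg·m²/s²

Answer: kg·m²/s²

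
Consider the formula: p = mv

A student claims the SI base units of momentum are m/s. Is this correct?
Units of each symbol in p = mv:
  m (mass): kg
  v (velocity): m/s

Multiplying the contributions: [kg] · [m/s]
Adding exponents of each base unit: kg: 1, m: 1, s: -1
SI base units of momentum: kg·m/s

The claimed units m/s (exponents m: 1, s: -1) do not match the derived units kg·m/s (exponents kg: 1, m: 1, s: -1), so the claim is incorrect.

Answer: No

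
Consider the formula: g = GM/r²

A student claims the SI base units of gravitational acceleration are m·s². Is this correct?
Units of each symbol in g = GM/r²:
  G (gravitational constant): m³/(kg·s²)
  M (mass): kg
  r (distance): m  → to the power 2 in the denominator, contributes 1/m²

Multiplying the contributions: [m³/(kg·s²)] · [kg] · [1/m²]
Adding exponents of each base unit: m: 1, s: -2
SI base units of gravitational acceleration: m/s²

The claimed units m·s² (exponents m: 1, s: 2) do not match the derived units m/s² (exponents m: 1, s: -2), so the claim is incorrect.

Answer: No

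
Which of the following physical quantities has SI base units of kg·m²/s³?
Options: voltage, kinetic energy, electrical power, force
Checking the SI base units of each option:
  voltage (V = IR): kg·m²/(s³·A)  ✗
  kinetic energy (E = ½mv²): kg·m²/s²  ✗
  electrical power (P = IV): kg·m²/s³  ✓ matches
  force (F = ma): kg·m/s²  ✗

Only electrical power has units kg·m²/s³.

Answer: electrical power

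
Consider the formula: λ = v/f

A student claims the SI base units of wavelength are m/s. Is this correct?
Units of each symbol in λ = v/f:
  v (wave speed): m/s
  f (frequency): 1/s  → in the denominator, contributes s

Multiplying the contributions: [m/s] · [s]
Adding exponents of each base unit: m: 1
SI base units of wavelength: m

The claimed units m/s (exponents m: 1, s: -1) do not match the derived units m (exponents m: 1), so the claim is incorrect.

Answer: No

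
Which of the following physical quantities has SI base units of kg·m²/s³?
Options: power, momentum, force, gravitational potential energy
Checking the SI base units of each option:
  power (P = W/t): kg·m²/s³  ✓ matches
  momentum (p = mv): kg·m/s  ✗
  force (F = ma): kg·m/s²  ✗
  gravitational potential energy (U = -GMm/r): kg·m²/s²  ✗

Only power has units kg·m²/s³.

Answer: power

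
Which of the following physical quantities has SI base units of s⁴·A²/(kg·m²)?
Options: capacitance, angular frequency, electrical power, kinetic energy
Checking the SI base units of each option:
  capacitance (C = Q/V): s⁴·A²/(kg·m²)  ✓ matches
  angular frequency (ω = 2πf): 1/s  ✗
  electrical power (P = IV): kg·m²/s³  ✗
  kinetic energy (E = ½mv²): kg·m²/s²  ✗

Only capacitance has units s⁴·A²/(kg·m²).

Answer: capacitance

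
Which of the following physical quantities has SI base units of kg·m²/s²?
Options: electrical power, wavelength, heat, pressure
Checking the SI base units of each option:
  electrical power (P = IV): kg·m²/s³  ✗
  wavelength (λ = v/f): m  ✗
  heat (Q = mcΔT): kg·m²/s²  ✓ matches
  pressure (P = F/A): kg/(m·s²)  ✗

Only heat has units kg·m²/s².

Answer: heat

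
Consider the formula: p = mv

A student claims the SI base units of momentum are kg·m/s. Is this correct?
Units of each symbol in p = mv:
  m (mass): kg
  v (velocity): m/s

Multiplying the contributions: [kg] · [m/s]
Adding exponents of each base unit: kg: 1, m: 1, s: -1
SI base units of momentum: kg·m/s

The claimed units kg·m/s match the derived units, so the claim is correct.

Answer: Yes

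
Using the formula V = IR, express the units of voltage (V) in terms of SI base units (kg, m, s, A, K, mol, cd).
Units of each symbol in V = IR:
  I (current): A
  R (resistance, in ohms): kg·m²/(s³·A²)

Multiplying the contributions: [A] · [kg·m²/(s³·A²)]
Adding exponents of each base unit: kg: 1, m: 2, s: -3, A: -1
SI base units of voltage: kg·m²/(s³·A)

Answer: kg·m²/(s³·A)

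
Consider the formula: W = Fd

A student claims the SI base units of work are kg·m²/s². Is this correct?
Units of each symbol in W = Fd:
  F (force): kg·m/s²
  d (displacement): m

Multiplying the contributions: [kg·m/s²] · [m]
Adding exponents of each base unit: kg: 1, m: 2, s: -2
SI base units of work: kg·m²/s²

The claimed units kg·m²/s² match the derived units, so the claim is correct.

Answer: Yes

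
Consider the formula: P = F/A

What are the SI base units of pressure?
Units of each symbol in P = F/A:
  F (force): kg·m/s²
  A (area): m²  → in the denominator, contributes 1/m²

Multiplying the contributions: [kg·m/s²] · [1/m²]
Adding exponents of each base unit: kg: 1, m: -1, s: -2
SI base units of pressure: kg/(m·s²)

Answer: kg/(m·s²)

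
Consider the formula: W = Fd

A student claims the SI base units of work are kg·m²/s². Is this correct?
Units of each symbol in W = Fd:
  F (force): kg·m/s²
  d (displacement): m

Multiplying the contributions: [kg·m/s²] · [m]
Adding exponents of each base unit: kg: 1, m: 2, s: -2
SI base units of work: kg·m²/s²

The claimed units kg·m²/s² match the derived units, so the claim is correct.

Answer: Yes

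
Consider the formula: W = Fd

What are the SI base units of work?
Units of each symbol in W = Fd:
  F (force): kg·m/s²
  d (displacement): m

Multiplying the contributions: [kg·m/s²] · [m]
Adding exponents of each base unit: kg: 1, m: 2, s: -2
SI base units of work: kg·m²/s²

Answer: kg·m²/s²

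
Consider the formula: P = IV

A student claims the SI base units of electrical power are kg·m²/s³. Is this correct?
Units of each symbol in P = IV:
  I (current): A
  V (voltage, in volts): kg·m²/(s³·A)

Multiplying the contributions: [A] · [kg·m²/(s³·A)]
Adding exponents of each base unit: kg: 1, m: 2, s: -3
SI base units of electrical power: kg·m²/s³

The claimed units kg·m²/s³ match the derived units, so the claim is correct.

Answer: Yes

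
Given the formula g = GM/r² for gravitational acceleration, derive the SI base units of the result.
Units of each symbol in g = GM/r²:
  G (gravitational constant): m³/(kg·s²)
  M (mass): kg
  r (distance): m  → to the power 2 in the denominator, contributes 1/m²

Multiplying the contributions: [m³/(kg·s²)] · [kg] · [1/m²]
Adding exponents of each base unit: m: 1, s: -2
SI base units of gravitational acceleration: m/s²

Answer: m/s²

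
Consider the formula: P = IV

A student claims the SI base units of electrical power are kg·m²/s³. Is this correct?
Units of each symbol in P = IV:
  I (current): A
  V (voltage, in volts): kg·m²/(s³·A)

Multiplying the contributions: [A] · [kg·m²/(s³·A)]
Adding exponents of each base unit: kg: 1, m: 2, s: -3
SI base units of electrical power: kg·m²/s³

The claimed units kg·m²/s³ match the derived units, so the claim is correct.

Answer: Yes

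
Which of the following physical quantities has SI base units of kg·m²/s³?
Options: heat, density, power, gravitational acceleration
Checking the SI base units of each option:
  heat (Q = mcΔT): kg·m²/s²  ✗
  density (ρ = m/V): kg/m³  ✗
  power (P = W/t): kg·m²/s³  ✓ matches
  gravitational acceleration (g = GM/r²): m/s²  ✗

Only power has units kg·m²/s³.

Answer: power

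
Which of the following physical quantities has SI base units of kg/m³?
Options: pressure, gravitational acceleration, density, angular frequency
Checking the SI base units of each option:
  pressure (P = F/A): kg/(m·s²)  ✗
  gravitational acceleration (g = GM/r²): m/s²  ✗
  density (ρ = m/V): kg/m³  ✓ matches
  angular frequency (ω = 2πf): 1/s  ✗

Only density has units kg/m³.

Answer: density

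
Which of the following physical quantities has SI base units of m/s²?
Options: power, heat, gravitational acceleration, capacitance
Checking the SI base units of each option:
  power (P = W/t): kg·m²/s³  ✗
  heat (Q = mcΔT): kg·m²/s²  ✗
  gravitational acceleration (g = GM/r²): m/s²  ✓ matches
  capacitance (C = Q/V): s⁴·A²/(kg·m²)  ✗

Only gravitational acceleration has units m/s².

Answer: gravitational acceleration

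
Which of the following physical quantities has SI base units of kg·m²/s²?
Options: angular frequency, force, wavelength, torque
Checking the SI base units of each option:
  angular frequency (ω = 2πf): 1/s  ✗
  force (F = ma): kg·m/s²  ✗
  wavelength (λ = v/f): m  ✗
  torque (τ = Fr): kg·m²/s²  ✓ matches

Only torque has units kg·m²/s².

Answer: torque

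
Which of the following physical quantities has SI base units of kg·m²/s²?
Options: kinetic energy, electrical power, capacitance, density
Checking the SI base units of each option:
  kinetic energy (E = ½mv²): kg·m²/s²  ✓ matches
  electrical power (P = IV): kg·m²/s³  ✗
  capacitance (C = Q/V): s⁴·A²/(kg·m²)  ✗
  density (ρ = m/V): kg/m³  ✗

Only kinetic energy has units kg·m²/s².

Answer: kinetic energy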